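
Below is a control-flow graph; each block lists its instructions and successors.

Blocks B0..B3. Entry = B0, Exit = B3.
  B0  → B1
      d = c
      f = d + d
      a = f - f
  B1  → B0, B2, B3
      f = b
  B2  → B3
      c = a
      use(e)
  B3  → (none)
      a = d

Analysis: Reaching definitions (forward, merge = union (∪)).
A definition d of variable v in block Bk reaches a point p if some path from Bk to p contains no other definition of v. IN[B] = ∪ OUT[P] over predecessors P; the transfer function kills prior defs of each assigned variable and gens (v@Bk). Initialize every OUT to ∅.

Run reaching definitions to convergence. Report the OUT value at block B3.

Fixpoint table:
  B0:  IN={a@B0, d@B0, f@B1}  OUT={a@B0, d@B0, f@B0}
  B1:  IN={a@B0, d@B0, f@B0}  OUT={a@B0, d@B0, f@B1}
  B2:  IN={a@B0, d@B0, f@B1}  OUT={a@B0, c@B2, d@B0, f@B1}
  B3:  IN={a@B0, c@B2, d@B0, f@B1}  OUT={a@B3, c@B2, d@B0, f@B1}

Merge at B3: IN[B3] = OUT[B1] ⊔ OUT[B2] = {a@B0, c@B2, d@B0, f@B1}
Applying B3's transfer function to that IN value gives OUT[B3] (row B3 above).

Answer: {a@B3, c@B2, d@B0, f@B1}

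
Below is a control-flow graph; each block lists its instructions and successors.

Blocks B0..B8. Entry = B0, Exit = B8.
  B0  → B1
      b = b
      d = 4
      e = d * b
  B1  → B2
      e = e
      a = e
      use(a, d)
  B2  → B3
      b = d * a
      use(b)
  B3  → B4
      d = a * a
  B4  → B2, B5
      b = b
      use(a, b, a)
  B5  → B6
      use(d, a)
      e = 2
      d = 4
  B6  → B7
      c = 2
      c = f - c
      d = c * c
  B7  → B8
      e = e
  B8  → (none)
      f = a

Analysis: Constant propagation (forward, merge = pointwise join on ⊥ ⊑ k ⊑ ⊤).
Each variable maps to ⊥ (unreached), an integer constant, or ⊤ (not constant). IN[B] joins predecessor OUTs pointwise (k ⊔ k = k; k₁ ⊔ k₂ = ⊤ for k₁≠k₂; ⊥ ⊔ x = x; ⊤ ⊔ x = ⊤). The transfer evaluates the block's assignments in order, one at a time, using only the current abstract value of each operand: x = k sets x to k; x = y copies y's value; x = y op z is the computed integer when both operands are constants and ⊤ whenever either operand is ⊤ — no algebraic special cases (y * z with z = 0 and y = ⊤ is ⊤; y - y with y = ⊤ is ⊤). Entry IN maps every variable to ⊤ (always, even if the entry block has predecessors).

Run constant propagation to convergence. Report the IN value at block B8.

Fixpoint table:
  B0:  IN=(all ⊤)  OUT={d:4; rest ⊤}
  B1:  IN={d:4; rest ⊤}  OUT={d:4; rest ⊤}
  B2:  IN=(all ⊤)  OUT=(all ⊤)
  B3:  IN=(all ⊤)  OUT=(all ⊤)
  B4:  IN=(all ⊤)  OUT=(all ⊤)
  B5:  IN=(all ⊤)  OUT={d:4, e:2; rest ⊤}
  B6:  IN={d:4, e:2; rest ⊤}  OUT={e:2; rest ⊤}
  B7:  IN={e:2; rest ⊤}  OUT={e:2; rest ⊤}
  B8:  IN={e:2; rest ⊤}  OUT={e:2; rest ⊤}

Merge at B8: IN[B8] = OUT[B7] = {a: ⊤, b: ⊤, c: ⊤, d: ⊤, e: 2, f: ⊤}

Answer: {a: ⊤, b: ⊤, c: ⊤, d: ⊤, e: 2, f: ⊤}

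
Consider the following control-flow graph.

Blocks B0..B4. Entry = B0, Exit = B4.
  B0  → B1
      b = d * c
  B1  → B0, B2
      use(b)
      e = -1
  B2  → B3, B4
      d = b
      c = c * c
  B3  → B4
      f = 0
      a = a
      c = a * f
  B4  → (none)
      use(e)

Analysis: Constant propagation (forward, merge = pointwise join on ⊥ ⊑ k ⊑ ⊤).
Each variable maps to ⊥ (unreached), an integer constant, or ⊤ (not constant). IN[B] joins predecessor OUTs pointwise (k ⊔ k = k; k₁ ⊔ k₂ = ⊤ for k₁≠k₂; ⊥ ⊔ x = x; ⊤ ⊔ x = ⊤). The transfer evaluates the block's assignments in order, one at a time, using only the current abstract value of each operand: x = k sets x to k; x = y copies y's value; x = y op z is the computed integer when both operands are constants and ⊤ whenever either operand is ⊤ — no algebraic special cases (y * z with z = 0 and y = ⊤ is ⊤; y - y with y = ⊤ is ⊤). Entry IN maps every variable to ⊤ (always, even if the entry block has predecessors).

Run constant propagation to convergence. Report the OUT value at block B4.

Answer: {a: ⊤, b: ⊤, c: ⊤, d: ⊤, e: -1, f: ⊤}

Working:
Converged values:
  B0:  IN=(all ⊤)  OUT=(all ⊤)
  B1:  IN=(all ⊤)  OUT={e:-1; rest ⊤}
  B2:  IN={e:-1; rest ⊤}  OUT={e:-1; rest ⊤}
  B3:  IN={e:-1; rest ⊤}  OUT={e:-1, f:0; rest ⊤}
  B4:  IN={e:-1; rest ⊤}  OUT={e:-1; rest ⊤}

Merge at B4: IN[B4] = OUT[B2] ⊔ OUT[B3] = {a: ⊤, b: ⊤, c: ⊤, d: ⊤, e: -1, f: ⊤}
Applying B4's transfer function to that IN value gives OUT[B4] (row B4 above).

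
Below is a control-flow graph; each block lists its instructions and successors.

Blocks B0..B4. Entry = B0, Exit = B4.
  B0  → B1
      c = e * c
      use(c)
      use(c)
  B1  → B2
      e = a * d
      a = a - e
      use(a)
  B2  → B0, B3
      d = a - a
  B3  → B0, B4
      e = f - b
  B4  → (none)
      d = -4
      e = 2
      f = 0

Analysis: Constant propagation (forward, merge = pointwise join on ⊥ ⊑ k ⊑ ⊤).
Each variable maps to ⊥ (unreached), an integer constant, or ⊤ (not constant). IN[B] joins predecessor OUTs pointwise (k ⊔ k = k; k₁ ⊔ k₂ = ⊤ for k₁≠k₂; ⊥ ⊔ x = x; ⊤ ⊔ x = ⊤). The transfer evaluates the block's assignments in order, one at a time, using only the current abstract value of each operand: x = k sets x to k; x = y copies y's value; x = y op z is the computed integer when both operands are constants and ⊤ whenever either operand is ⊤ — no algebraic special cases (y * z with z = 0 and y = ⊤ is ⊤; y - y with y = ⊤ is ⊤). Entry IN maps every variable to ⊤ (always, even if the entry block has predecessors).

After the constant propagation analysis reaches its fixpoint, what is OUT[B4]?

Converged values:
  B0:   IN=(all ⊤)   OUT=(all ⊤)
  B1:   IN=(all ⊤)   OUT=(all ⊤)
  B2:   IN=(all ⊤)   OUT=(all ⊤)
  B3:   IN=(all ⊤)   OUT=(all ⊤)
  B4:   IN=(all ⊤)   OUT={d:-4, e:2, f:0; rest ⊤}

Merge at B4: IN[B4] = OUT[B3] = {a: ⊤, b: ⊤, c: ⊤, d: ⊤, e: ⊤, f: ⊤}
Applying B4's transfer function to that IN value gives OUT[B4] (row B4 above).

Answer: {a: ⊤, b: ⊤, c: ⊤, d: -4, e: 2, f: 0}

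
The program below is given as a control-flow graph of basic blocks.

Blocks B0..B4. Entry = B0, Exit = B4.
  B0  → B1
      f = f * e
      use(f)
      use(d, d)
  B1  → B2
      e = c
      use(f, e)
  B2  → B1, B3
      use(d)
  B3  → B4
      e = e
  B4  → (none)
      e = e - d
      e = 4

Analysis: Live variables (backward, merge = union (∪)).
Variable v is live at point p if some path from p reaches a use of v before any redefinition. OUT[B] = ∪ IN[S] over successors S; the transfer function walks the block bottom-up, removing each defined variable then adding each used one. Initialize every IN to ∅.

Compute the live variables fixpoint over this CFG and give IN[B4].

Answer: {d, e}

Working:
Converged values:
  B0:  IN={c, d, e, f}  OUT={c, d, f}
  B1:  IN={c, d, f}  OUT={c, d, e, f}
  B2:  IN={c, d, e, f}  OUT={c, d, e, f}
  B3:  IN={d, e}  OUT={d, e}
  B4:  IN={d, e}  OUT={}

B4 is the boundary node: OUT[B4] = {}
Applying B4's transfer function to that OUT value gives IN[B4] (row B4 above).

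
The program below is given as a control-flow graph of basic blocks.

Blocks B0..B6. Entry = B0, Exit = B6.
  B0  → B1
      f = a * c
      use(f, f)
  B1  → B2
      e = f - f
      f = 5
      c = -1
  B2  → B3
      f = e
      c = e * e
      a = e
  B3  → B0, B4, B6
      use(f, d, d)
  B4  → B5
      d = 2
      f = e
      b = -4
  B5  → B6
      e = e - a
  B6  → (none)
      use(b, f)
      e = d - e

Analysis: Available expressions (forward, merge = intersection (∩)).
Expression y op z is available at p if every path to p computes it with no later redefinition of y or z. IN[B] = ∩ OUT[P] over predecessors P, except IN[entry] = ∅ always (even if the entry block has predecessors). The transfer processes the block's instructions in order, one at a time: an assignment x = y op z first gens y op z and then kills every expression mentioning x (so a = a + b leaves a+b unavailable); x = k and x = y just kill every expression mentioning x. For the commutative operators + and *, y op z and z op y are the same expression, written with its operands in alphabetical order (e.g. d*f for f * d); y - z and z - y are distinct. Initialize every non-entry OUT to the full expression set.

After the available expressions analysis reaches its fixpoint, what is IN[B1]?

Per-block solution:
  B0: | IN={} | OUT={a*c}
  B1: | IN={a*c} | OUT={}
  B2: | IN={} | OUT={e*e}
  B3: | IN={e*e} | OUT={e*e}
  B4: | IN={e*e} | OUT={e*e}
  B5: | IN={e*e} | OUT={}
  B6: | IN={} | OUT={}

Merge at B1: IN[B1] = OUT[B0] = {a*c}

Answer: {a*c}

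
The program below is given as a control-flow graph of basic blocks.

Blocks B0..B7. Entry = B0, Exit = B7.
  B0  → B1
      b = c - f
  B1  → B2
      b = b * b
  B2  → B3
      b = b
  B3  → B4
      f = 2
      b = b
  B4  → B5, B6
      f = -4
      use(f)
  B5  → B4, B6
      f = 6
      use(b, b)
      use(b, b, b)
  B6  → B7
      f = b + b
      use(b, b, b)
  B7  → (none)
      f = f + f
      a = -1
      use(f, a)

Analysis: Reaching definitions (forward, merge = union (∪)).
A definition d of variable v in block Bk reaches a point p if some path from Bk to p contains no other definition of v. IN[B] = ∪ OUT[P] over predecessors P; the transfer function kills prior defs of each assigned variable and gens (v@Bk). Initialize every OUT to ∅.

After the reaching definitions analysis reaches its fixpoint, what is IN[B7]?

Per-block solution:
  B0:   IN={}   OUT={b@B0}
  B1:   IN={b@B0}   OUT={b@B1}
  B2:   IN={b@B1}   OUT={b@B2}
  B3:   IN={b@B2}   OUT={b@B3, f@B3}
  B4:   IN={b@B3, f@B3, f@B5}   OUT={b@B3, f@B4}
  B5:   IN={b@B3, f@B4}   OUT={b@B3, f@B5}
  B6:   IN={b@B3, f@B4, f@B5}   OUT={b@B3, f@B6}
  B7:   IN={b@B3, f@B6}   OUT={a@B7, b@B3, f@B7}

Merge at B7: IN[B7] = OUT[B6] = {b@B3, f@B6}

Answer: {b@B3, f@B6}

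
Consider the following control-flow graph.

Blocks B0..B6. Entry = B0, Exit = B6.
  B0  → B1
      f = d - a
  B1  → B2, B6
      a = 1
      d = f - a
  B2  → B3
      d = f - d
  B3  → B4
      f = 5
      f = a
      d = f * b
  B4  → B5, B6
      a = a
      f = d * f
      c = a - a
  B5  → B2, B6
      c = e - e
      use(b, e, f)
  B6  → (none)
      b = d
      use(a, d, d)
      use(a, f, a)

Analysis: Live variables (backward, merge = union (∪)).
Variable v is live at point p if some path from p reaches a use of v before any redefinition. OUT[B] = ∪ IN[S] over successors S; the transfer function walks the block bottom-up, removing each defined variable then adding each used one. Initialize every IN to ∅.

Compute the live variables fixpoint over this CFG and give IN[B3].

Converged values:
  B0:   IN={a, b, d, e}   OUT={b, e, f}
  B1:   IN={b, e, f}   OUT={a, b, d, e, f}
  B2:   IN={a, b, d, e, f}   OUT={a, b, e}
  B3:   IN={a, b, e}   OUT={a, b, d, e, f}
  B4:   IN={a, b, d, e, f}   OUT={a, b, d, e, f}
  B5:   IN={a, b, d, e, f}   OUT={a, b, d, e, f}
  B6:   IN={a, d, f}   OUT={}

Merge at B3: OUT[B3] = IN[B4] = {a, b, d, e, f}
Applying B3's transfer function to that OUT value gives IN[B3] (row B3 above).

Answer: {a, b, e}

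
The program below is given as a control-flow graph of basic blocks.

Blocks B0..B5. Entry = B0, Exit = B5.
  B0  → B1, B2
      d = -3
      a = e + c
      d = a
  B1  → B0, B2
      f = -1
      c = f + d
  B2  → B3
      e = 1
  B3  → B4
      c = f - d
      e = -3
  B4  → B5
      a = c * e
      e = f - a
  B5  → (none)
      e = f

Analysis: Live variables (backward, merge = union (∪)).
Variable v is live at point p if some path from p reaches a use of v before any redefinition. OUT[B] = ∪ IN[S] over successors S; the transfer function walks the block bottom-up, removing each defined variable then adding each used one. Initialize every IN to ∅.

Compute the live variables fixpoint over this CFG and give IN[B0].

Answer: {c, e, f}

Working:
Converged values:
  B0:  IN={c, e, f}  OUT={d, e, f}
  B1:  IN={d, e}  OUT={c, d, e, f}
  B2:  IN={d, f}  OUT={d, f}
  B3:  IN={d, f}  OUT={c, e, f}
  B4:  IN={c, e, f}  OUT={f}
  B5:  IN={f}  OUT={}

Merge at B0: OUT[B0] = IN[B1] ⊔ IN[B2] = {d, e, f}
Applying B0's transfer function to that OUT value gives IN[B0] (row B0 above).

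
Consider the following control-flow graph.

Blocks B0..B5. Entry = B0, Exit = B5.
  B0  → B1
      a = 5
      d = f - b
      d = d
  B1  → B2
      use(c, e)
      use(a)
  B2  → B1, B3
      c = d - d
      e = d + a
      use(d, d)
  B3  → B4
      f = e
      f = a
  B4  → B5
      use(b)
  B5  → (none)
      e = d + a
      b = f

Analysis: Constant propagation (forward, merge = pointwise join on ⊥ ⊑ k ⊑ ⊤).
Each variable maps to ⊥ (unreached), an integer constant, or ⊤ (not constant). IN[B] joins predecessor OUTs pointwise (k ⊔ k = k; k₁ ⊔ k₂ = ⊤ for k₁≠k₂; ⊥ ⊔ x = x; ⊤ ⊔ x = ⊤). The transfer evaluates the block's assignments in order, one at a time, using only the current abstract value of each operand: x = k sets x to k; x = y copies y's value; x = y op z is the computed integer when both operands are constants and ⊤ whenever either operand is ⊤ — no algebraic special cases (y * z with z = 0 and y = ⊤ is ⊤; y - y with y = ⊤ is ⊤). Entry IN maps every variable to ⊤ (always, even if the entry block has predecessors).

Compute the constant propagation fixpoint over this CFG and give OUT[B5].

Converged values:
  B0:   IN=(all ⊤)   OUT={a:5; rest ⊤}
  B1:   IN={a:5; rest ⊤}   OUT={a:5; rest ⊤}
  B2:   IN={a:5; rest ⊤}   OUT={a:5; rest ⊤}
  B3:   IN={a:5; rest ⊤}   OUT={a:5, f:5; rest ⊤}
  B4:   IN={a:5, f:5; rest ⊤}   OUT={a:5, f:5; rest ⊤}
  B5:   IN={a:5, f:5; rest ⊤}   OUT={a:5, b:5, f:5; rest ⊤}

Merge at B5: IN[B5] = OUT[B4] = {a: 5, b: ⊤, c: ⊤, d: ⊤, e: ⊤, f: 5}
Applying B5's transfer function to that IN value gives OUT[B5] (row B5 above).

Answer: {a: 5, b: 5, c: ⊤, d: ⊤, e: ⊤, f: 5}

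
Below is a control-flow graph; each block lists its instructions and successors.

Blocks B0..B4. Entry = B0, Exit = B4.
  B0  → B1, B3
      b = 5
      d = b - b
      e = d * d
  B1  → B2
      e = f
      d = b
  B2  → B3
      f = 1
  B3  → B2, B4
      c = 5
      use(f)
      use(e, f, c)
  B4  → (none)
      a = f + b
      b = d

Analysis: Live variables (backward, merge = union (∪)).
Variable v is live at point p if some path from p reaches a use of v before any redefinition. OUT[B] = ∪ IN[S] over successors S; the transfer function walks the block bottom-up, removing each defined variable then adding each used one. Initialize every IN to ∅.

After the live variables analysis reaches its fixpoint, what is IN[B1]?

Converged values:
  B0: | IN={f} | OUT={b, d, e, f}
  B1: | IN={b, f} | OUT={b, d, e}
  B2: | IN={b, d, e} | OUT={b, d, e, f}
  B3: | IN={b, d, e, f} | OUT={b, d, e, f}
  B4: | IN={b, d, f} | OUT={}

Merge at B1: OUT[B1] = IN[B2] = {b, d, e}
Applying B1's transfer function to that OUT value gives IN[B1] (row B1 above).

Answer: {b, f}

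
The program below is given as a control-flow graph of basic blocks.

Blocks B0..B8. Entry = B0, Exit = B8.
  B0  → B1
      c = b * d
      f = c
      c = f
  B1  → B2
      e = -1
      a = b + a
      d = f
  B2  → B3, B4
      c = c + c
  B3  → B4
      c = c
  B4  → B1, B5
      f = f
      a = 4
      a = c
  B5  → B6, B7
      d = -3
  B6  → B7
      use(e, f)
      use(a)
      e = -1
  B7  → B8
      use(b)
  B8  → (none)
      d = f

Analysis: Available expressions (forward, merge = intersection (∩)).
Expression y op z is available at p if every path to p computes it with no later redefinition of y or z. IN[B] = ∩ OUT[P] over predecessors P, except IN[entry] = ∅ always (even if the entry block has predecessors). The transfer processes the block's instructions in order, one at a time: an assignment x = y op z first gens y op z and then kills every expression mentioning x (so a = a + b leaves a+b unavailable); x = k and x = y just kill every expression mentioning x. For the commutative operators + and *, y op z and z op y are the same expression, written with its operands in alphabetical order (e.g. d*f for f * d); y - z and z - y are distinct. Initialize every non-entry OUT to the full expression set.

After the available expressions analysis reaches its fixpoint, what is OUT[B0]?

Converged values:
  B0: | IN={} | OUT={b*d}
  B1: | IN={} | OUT={}
  B2: | IN={} | OUT={}
  B3: | IN={} | OUT={}
  B4: | IN={} | OUT={}
  B5: | IN={} | OUT={}
  B6: | IN={} | OUT={}
  B7: | IN={} | OUT={}
  B8: | IN={} | OUT={}

B0 is the boundary node: IN[B0] = {}
Applying B0's transfer function to that IN value gives OUT[B0] (row B0 above).

Answer: {b*d}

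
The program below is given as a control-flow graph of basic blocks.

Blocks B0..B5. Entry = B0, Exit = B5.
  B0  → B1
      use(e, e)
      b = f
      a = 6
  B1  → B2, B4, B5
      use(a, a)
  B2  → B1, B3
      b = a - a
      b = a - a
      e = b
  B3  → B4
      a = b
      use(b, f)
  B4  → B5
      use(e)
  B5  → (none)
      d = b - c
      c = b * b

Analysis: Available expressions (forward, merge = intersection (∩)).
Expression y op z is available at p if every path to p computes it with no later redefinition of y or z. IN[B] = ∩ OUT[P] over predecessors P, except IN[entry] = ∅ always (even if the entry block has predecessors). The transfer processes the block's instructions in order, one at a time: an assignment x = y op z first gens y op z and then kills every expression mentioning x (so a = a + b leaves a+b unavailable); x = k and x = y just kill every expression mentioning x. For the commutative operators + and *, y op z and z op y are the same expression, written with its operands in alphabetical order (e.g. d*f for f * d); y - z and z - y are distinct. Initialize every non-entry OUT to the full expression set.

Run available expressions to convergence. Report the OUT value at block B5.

Answer: {b*b}

Derivation:
Per-block solution:
  B0: | IN={} | OUT={}
  B1: | IN={} | OUT={}
  B2: | IN={} | OUT={a-a}
  B3: | IN={a-a} | OUT={}
  B4: | IN={} | OUT={}
  B5: | IN={} | OUT={b*b}

Merge at B5: IN[B5] = OUT[B1] ∩ OUT[B4] = {}
Applying B5's transfer function to that IN value gives OUT[B5] (row B5 above).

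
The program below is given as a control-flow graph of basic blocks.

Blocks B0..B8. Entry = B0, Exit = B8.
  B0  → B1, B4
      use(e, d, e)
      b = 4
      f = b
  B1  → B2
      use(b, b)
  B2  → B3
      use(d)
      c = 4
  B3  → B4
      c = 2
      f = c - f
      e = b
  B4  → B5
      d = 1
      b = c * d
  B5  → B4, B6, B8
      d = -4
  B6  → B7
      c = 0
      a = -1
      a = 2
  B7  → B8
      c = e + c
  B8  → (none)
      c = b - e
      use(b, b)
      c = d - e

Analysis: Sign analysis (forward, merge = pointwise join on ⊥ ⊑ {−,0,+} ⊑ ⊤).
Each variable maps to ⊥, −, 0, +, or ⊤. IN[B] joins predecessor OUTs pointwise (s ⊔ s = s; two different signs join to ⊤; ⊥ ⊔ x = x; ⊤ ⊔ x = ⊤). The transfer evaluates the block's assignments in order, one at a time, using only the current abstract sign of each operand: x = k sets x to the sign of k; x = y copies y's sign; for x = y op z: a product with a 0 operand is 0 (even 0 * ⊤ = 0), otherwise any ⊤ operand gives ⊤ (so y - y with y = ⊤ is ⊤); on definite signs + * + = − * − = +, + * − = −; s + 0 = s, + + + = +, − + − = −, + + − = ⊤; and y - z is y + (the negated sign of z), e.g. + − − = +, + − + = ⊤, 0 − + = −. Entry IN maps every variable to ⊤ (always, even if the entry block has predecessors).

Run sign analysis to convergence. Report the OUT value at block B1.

Answer: {a: ⊤, b: +, c: ⊤, d: ⊤, e: ⊤, f: +}

Trace:
Per-block solution:
  B0:   IN=(all ⊤)   OUT={b:+, f:+; rest ⊤}
  B1:   IN={b:+, f:+; rest ⊤}   OUT={b:+, f:+; rest ⊤}
  B2:   IN={b:+, f:+; rest ⊤}   OUT={b:+, c:+, f:+; rest ⊤}
  B3:   IN={b:+, c:+, f:+; rest ⊤}   OUT={b:+, c:+, e:+; rest ⊤}
  B4:   IN=(all ⊤)   OUT={d:+; rest ⊤}
  B5:   IN={d:+; rest ⊤}   OUT={d:-; rest ⊤}
  B6:   IN={d:-; rest ⊤}   OUT={a:+, c:0, d:-; rest ⊤}
  B7:   IN={a:+, c:0, d:-; rest ⊤}   OUT={a:+, d:-; rest ⊤}
  B8:   IN={d:-; rest ⊤}   OUT={d:-; rest ⊤}

Merge at B1: IN[B1] = OUT[B0] = {a: ⊤, b: +, c: ⊤, d: ⊤, e: ⊤, f: +}
Applying B1's transfer function to that IN value gives OUT[B1] (row B1 above).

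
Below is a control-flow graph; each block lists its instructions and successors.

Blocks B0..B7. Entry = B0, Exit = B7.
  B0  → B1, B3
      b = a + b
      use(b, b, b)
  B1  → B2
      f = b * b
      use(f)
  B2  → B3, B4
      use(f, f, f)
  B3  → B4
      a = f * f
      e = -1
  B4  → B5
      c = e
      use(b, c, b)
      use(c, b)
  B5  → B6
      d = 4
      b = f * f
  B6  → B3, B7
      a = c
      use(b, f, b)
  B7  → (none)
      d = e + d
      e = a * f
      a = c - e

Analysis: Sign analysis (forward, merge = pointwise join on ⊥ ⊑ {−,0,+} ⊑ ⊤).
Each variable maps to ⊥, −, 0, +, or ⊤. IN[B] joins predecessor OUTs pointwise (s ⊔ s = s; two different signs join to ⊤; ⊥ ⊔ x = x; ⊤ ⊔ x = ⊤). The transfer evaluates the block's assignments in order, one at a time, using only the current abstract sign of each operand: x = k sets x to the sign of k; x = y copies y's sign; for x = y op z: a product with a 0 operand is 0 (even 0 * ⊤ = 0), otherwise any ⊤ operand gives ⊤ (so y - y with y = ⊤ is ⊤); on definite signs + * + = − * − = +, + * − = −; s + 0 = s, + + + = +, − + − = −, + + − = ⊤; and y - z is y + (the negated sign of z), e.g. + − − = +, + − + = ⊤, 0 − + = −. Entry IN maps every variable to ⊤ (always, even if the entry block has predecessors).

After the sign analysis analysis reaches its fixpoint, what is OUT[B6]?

Per-block solution:
  B0:   IN=(all ⊤)   OUT=(all ⊤)
  B1:   IN=(all ⊤)   OUT=(all ⊤)
  B2:   IN=(all ⊤)   OUT=(all ⊤)
  B3:   IN=(all ⊤)   OUT={e:-; rest ⊤}
  B4:   IN=(all ⊤)   OUT=(all ⊤)
  B5:   IN=(all ⊤)   OUT={d:+; rest ⊤}
  B6:   IN={d:+; rest ⊤}   OUT={d:+; rest ⊤}
  B7:   IN={d:+; rest ⊤}   OUT=(all ⊤)

Merge at B6: IN[B6] = OUT[B5] = {a: ⊤, b: ⊤, c: ⊤, d: +, e: ⊤, f: ⊤}
Applying B6's transfer function to that IN value gives OUT[B6] (row B6 above).

Answer: {a: ⊤, b: ⊤, c: ⊤, d: +, e: ⊤, f: ⊤}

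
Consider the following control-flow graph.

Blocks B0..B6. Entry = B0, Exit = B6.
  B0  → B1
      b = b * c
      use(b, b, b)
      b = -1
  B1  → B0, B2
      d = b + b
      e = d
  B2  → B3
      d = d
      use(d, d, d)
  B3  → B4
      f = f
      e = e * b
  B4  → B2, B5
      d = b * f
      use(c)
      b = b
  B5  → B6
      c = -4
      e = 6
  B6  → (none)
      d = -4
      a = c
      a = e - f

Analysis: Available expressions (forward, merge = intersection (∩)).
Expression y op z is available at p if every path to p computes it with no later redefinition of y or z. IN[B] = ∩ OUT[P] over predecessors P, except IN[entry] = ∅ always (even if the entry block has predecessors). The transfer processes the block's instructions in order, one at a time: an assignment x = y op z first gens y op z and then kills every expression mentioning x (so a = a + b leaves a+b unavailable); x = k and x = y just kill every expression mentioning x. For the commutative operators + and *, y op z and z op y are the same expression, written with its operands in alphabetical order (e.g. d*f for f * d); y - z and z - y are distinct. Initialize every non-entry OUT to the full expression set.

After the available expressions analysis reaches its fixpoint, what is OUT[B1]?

Answer: {b+b}

Working:
Fixpoint table:
  B0:  IN={}  OUT={}
  B1:  IN={}  OUT={b+b}
  B2:  IN={}  OUT={}
  B3:  IN={}  OUT={}
  B4:  IN={}  OUT={}
  B5:  IN={}  OUT={}
  B6:  IN={}  OUT={e-f}

Merge at B1: IN[B1] = OUT[B0] = {}
Applying B1's transfer function to that IN value gives OUT[B1] (row B1 above).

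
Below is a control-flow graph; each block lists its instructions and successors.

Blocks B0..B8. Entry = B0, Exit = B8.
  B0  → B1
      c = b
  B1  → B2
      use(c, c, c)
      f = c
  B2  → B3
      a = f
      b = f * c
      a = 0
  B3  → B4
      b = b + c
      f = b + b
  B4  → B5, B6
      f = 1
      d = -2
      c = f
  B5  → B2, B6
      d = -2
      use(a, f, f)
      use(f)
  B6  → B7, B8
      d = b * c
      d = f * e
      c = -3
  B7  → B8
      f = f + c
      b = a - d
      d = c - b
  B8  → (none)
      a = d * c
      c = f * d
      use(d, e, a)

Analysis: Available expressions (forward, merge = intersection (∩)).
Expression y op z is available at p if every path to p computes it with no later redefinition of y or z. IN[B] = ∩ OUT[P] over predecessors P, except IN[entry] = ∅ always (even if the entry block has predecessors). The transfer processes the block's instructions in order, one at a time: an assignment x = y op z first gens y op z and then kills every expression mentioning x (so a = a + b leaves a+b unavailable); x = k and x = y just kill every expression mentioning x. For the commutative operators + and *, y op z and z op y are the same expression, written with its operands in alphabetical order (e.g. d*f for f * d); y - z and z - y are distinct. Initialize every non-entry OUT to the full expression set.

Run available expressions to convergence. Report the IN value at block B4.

Fixpoint table:
  B0:   IN={}   OUT={}
  B1:   IN={}   OUT={}
  B2:   IN={}   OUT={c*f}
  B3:   IN={c*f}   OUT={b+b}
  B4:   IN={b+b}   OUT={b+b}
  B5:   IN={b+b}   OUT={b+b}
  B6:   IN={b+b}   OUT={b+b, e*f}
  B7:   IN={b+b, e*f}   OUT={c-b}
  B8:   IN={}   OUT={d*f}

Merge at B4: IN[B4] = OUT[B3] = {b+b}

Answer: {b+b}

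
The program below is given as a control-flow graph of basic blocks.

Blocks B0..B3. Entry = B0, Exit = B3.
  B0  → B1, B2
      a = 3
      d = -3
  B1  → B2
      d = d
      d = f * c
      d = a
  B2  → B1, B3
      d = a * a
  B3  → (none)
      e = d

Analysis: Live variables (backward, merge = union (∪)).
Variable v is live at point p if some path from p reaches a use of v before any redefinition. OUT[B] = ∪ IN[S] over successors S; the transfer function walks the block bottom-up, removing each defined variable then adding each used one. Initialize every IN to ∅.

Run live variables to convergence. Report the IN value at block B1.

Converged values:
  B0:  IN={c, f}  OUT={a, c, d, f}
  B1:  IN={a, c, d, f}  OUT={a, c, f}
  B2:  IN={a, c, f}  OUT={a, c, d, f}
  B3:  IN={d}  OUT={}

Merge at B1: OUT[B1] = IN[B2] = {a, c, f}
Applying B1's transfer function to that OUT value gives IN[B1] (row B1 above).

Answer: {a, c, d, f}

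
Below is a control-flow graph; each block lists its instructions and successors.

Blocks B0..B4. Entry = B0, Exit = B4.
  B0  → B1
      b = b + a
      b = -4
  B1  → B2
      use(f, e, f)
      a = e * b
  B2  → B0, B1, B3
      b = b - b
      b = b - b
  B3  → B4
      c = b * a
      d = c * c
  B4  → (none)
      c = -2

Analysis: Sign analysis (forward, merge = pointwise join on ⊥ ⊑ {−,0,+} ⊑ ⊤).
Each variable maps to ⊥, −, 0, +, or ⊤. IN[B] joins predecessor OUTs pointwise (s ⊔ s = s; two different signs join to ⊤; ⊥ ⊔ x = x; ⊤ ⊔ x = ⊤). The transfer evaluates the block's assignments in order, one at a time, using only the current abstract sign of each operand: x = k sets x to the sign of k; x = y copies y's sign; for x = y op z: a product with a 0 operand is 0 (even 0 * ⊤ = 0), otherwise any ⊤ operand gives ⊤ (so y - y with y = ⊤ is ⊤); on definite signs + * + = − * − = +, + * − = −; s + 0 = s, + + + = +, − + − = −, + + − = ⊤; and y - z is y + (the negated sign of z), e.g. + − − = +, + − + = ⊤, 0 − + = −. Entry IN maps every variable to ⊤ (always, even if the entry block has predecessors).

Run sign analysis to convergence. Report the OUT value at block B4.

Converged values:
  B0: | IN=(all ⊤) | OUT={b:-; rest ⊤}
  B1: | IN=(all ⊤) | OUT=(all ⊤)
  B2: | IN=(all ⊤) | OUT=(all ⊤)
  B3: | IN=(all ⊤) | OUT=(all ⊤)
  B4: | IN=(all ⊤) | OUT={c:-; rest ⊤}

Merge at B4: IN[B4] = OUT[B3] = {a: ⊤, b: ⊤, c: ⊤, d: ⊤, e: ⊤, f: ⊤}
Applying B4's transfer function to that IN value gives OUT[B4] (row B4 above).

Answer: {a: ⊤, b: ⊤, c: -, d: ⊤, e: ⊤, f: ⊤}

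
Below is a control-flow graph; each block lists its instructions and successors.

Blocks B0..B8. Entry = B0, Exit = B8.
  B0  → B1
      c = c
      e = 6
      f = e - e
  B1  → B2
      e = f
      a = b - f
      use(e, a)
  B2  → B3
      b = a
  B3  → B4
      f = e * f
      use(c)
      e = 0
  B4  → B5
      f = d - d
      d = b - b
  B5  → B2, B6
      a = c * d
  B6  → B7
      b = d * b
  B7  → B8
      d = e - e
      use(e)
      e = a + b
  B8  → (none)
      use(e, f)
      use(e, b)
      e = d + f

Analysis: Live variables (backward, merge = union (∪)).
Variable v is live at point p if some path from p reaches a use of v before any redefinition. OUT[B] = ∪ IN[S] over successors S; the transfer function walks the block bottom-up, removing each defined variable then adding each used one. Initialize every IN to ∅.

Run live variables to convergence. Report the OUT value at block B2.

Per-block solution:
  B0:   IN={b, c, d}   OUT={b, c, d, f}
  B1:   IN={b, c, d, f}   OUT={a, c, d, e, f}
  B2:   IN={a, c, d, e, f}   OUT={b, c, d, e, f}
  B3:   IN={b, c, d, e, f}   OUT={b, c, d, e}
  B4:   IN={b, c, d, e}   OUT={b, c, d, e, f}
  B5:   IN={b, c, d, e, f}   OUT={a, b, c, d, e, f}
  B6:   IN={a, b, d, e, f}   OUT={a, b, e, f}
  B7:   IN={a, b, e, f}   OUT={b, d, e, f}
  B8:   IN={b, d, e, f}   OUT={}

Merge at B2: OUT[B2] = IN[B3] = {b, c, d, e, f}

Answer: {b, c, d, e, f}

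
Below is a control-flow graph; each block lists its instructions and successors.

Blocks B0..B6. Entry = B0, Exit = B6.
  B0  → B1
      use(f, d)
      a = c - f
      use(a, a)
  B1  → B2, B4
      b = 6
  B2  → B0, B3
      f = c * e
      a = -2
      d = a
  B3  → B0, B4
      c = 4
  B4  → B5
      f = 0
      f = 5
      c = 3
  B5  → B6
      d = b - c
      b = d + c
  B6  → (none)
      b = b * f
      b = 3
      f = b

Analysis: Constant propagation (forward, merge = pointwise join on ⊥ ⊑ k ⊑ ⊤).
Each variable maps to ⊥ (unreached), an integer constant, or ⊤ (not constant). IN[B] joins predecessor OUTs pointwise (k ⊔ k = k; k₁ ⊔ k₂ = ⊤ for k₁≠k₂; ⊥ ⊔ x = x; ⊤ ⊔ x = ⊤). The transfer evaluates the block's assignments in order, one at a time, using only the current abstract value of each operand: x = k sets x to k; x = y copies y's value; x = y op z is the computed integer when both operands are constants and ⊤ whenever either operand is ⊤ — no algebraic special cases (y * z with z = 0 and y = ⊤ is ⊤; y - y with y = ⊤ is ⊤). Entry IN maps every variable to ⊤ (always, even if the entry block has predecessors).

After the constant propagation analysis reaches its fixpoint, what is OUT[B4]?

Answer: {a: ⊤, b: 6, c: 3, d: ⊤, e: ⊤, f: 5}

Derivation:
Converged values:
  B0:   IN=(all ⊤)   OUT=(all ⊤)
  B1:   IN=(all ⊤)   OUT={b:6; rest ⊤}
  B2:   IN={b:6; rest ⊤}   OUT={a:-2, b:6, d:-2; rest ⊤}
  B3:   IN={a:-2, b:6, d:-2; rest ⊤}   OUT={a:-2, b:6, c:4, d:-2; rest ⊤}
  B4:   IN={b:6; rest ⊤}   OUT={b:6, c:3, f:5; rest ⊤}
  B5:   IN={b:6, c:3, f:5; rest ⊤}   OUT={b:6, c:3, d:3, f:5; rest ⊤}
  B6:   IN={b:6, c:3, d:3, f:5; rest ⊤}   OUT={b:3, c:3, d:3, f:3; rest ⊤}

Merge at B4: IN[B4] = OUT[B1] ⊔ OUT[B3] = {a: ⊤, b: 6, c: ⊤, d: ⊤, e: ⊤, f: ⊤}
Applying B4's transfer function to that IN value gives OUT[B4] (row B4 above).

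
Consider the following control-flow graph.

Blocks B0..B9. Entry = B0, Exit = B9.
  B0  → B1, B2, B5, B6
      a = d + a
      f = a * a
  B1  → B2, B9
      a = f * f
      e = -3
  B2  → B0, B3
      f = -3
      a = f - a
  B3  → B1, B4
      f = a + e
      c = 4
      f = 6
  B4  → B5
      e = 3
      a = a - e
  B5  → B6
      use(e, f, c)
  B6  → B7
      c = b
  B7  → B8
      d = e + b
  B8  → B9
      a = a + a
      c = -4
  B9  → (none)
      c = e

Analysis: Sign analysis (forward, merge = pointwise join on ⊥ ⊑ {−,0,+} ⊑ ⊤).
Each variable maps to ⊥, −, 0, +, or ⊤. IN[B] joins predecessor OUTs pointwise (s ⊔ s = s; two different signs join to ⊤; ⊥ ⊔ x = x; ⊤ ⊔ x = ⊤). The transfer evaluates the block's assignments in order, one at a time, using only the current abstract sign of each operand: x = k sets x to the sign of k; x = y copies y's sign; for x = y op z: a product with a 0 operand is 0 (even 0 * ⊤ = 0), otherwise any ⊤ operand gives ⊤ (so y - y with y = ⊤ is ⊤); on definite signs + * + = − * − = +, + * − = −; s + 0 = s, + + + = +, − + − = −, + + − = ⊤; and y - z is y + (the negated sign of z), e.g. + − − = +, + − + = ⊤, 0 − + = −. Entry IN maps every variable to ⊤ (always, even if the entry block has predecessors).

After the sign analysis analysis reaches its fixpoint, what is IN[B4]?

Answer: {a: ⊤, b: ⊤, c: +, d: ⊤, e: ⊤, f: +}

Derivation:
Converged values:
  B0: | IN=(all ⊤) | OUT=(all ⊤)
  B1: | IN=(all ⊤) | OUT={e:-; rest ⊤}
  B2: | IN=(all ⊤) | OUT={f:-; rest ⊤}
  B3: | IN={f:-; rest ⊤} | OUT={c:+, f:+; rest ⊤}
  B4: | IN={c:+, f:+; rest ⊤} | OUT={c:+, e:+, f:+; rest ⊤}
  B5: | IN=(all ⊤) | OUT=(all ⊤)
  B6: | IN=(all ⊤) | OUT=(all ⊤)
  B7: | IN=(all ⊤) | OUT=(all ⊤)
  B8: | IN=(all ⊤) | OUT={c:-; rest ⊤}
  B9: | IN=(all ⊤) | OUT=(all ⊤)

Merge at B4: IN[B4] = OUT[B3] = {a: ⊤, b: ⊤, c: +, d: ⊤, e: ⊤, f: +}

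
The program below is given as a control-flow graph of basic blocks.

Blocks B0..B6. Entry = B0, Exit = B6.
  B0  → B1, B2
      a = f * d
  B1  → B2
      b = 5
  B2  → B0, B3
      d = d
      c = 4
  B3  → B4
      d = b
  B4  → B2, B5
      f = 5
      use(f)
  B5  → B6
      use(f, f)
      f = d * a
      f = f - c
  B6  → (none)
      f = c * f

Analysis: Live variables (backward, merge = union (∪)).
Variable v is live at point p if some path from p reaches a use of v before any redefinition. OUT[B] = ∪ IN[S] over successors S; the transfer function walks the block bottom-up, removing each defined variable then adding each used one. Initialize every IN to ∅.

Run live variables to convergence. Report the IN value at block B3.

Fixpoint table:
  B0: | IN={b, d, f} | OUT={a, b, d, f}
  B1: | IN={a, d, f} | OUT={a, b, d, f}
  B2: | IN={a, b, d, f} | OUT={a, b, c, d, f}
  B3: | IN={a, b, c} | OUT={a, b, c, d}
  B4: | IN={a, b, c, d} | OUT={a, b, c, d, f}
  B5: | IN={a, c, d, f} | OUT={c, f}
  B6: | IN={c, f} | OUT={}

Merge at B3: OUT[B3] = IN[B4] = {a, b, c, d}
Applying B3's transfer function to that OUT value gives IN[B3] (row B3 above).

Answer: {a, b, c}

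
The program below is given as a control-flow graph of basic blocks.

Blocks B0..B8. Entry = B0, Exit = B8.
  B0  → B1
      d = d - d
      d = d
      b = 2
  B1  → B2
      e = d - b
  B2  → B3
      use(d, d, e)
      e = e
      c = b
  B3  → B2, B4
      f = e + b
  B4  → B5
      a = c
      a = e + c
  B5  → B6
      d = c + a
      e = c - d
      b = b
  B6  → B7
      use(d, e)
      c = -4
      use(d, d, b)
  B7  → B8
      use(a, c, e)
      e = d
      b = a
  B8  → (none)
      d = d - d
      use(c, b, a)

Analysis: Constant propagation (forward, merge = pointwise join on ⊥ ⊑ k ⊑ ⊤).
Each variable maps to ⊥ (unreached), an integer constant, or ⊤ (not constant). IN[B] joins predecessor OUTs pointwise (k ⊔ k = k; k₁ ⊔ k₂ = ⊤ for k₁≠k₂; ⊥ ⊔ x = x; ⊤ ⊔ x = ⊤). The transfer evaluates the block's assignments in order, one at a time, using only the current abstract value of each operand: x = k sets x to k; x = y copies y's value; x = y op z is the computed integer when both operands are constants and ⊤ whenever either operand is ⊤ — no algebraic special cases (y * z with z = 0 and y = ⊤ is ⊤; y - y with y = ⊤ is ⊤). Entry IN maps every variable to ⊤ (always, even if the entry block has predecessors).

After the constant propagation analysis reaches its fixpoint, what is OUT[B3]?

Answer: {a: ⊤, b: 2, c: 2, d: ⊤, e: ⊤, f: ⊤}

Trace:
Per-block solution:
  B0:   IN=(all ⊤)   OUT={b:2; rest ⊤}
  B1:   IN={b:2; rest ⊤}   OUT={b:2; rest ⊤}
  B2:   IN={b:2; rest ⊤}   OUT={b:2, c:2; rest ⊤}
  B3:   IN={b:2, c:2; rest ⊤}   OUT={b:2, c:2; rest ⊤}
  B4:   IN={b:2, c:2; rest ⊤}   OUT={b:2, c:2; rest ⊤}
  B5:   IN={b:2, c:2; rest ⊤}   OUT={b:2, c:2; rest ⊤}
  B6:   IN={b:2, c:2; rest ⊤}   OUT={b:2, c:-4; rest ⊤}
  B7:   IN={b:2, c:-4; rest ⊤}   OUT={c:-4; rest ⊤}
  B8:   IN={c:-4; rest ⊤}   OUT={c:-4; rest ⊤}

Merge at B3: IN[B3] = OUT[B2] = {a: ⊤, b: 2, c: 2, d: ⊤, e: ⊤, f: ⊤}
Applying B3's transfer function to that IN value gives OUT[B3] (row B3 above).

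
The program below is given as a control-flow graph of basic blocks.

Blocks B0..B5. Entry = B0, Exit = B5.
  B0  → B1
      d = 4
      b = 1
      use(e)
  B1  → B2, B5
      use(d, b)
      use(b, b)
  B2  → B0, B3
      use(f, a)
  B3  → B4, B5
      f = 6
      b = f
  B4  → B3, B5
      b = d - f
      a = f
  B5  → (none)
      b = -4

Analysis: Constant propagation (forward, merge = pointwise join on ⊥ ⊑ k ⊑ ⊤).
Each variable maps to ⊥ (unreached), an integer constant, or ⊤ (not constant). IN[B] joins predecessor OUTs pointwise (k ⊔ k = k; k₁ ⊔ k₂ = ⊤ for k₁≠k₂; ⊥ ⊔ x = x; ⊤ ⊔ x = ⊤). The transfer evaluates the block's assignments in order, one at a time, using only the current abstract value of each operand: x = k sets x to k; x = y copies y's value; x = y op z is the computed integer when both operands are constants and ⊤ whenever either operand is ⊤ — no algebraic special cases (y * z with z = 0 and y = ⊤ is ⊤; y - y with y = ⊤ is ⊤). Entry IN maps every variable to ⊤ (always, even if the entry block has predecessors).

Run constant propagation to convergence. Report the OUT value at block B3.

Answer: {a: ⊤, b: 6, c: ⊤, d: 4, e: ⊤, f: 6}

Working:
Fixpoint table:
  B0:   IN=(all ⊤)   OUT={b:1, d:4; rest ⊤}
  B1:   IN={b:1, d:4; rest ⊤}   OUT={b:1, d:4; rest ⊤}
  B2:   IN={b:1, d:4; rest ⊤}   OUT={b:1, d:4; rest ⊤}
  B3:   IN={d:4; rest ⊤}   OUT={b:6, d:4, f:6; rest ⊤}
  B4:   IN={b:6, d:4, f:6; rest ⊤}   OUT={a:6, b:-2, d:4, f:6; rest ⊤}
  B5:   IN={d:4; rest ⊤}   OUT={b:-4, d:4; rest ⊤}

Merge at B3: IN[B3] = OUT[B2] ⊔ OUT[B4] = {a: ⊤, b: ⊤, c: ⊤, d: 4, e: ⊤, f: ⊤}
Applying B3's transfer function to that IN value gives OUT[B3] (row B3 above).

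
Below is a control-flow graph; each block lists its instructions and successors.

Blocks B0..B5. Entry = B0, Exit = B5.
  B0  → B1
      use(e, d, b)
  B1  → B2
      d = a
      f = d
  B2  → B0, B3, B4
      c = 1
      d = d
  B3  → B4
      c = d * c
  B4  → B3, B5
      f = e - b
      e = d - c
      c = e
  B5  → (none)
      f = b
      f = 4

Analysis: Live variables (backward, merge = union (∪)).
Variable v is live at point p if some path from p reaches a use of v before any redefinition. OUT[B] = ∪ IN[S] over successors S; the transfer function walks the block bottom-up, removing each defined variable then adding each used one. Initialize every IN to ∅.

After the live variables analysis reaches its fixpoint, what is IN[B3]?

Per-block solution:
  B0:   IN={a, b, d, e}   OUT={a, b, e}
  B1:   IN={a, b, e}   OUT={a, b, d, e}
  B2:   IN={a, b, d, e}   OUT={a, b, c, d, e}
  B3:   IN={b, c, d, e}   OUT={b, c, d, e}
  B4:   IN={b, c, d, e}   OUT={b, c, d, e}
  B5:   IN={b}   OUT={}

Merge at B3: OUT[B3] = IN[B4] = {b, c, d, e}
Applying B3's transfer function to that OUT value gives IN[B3] (row B3 above).

Answer: {b, c, d, e}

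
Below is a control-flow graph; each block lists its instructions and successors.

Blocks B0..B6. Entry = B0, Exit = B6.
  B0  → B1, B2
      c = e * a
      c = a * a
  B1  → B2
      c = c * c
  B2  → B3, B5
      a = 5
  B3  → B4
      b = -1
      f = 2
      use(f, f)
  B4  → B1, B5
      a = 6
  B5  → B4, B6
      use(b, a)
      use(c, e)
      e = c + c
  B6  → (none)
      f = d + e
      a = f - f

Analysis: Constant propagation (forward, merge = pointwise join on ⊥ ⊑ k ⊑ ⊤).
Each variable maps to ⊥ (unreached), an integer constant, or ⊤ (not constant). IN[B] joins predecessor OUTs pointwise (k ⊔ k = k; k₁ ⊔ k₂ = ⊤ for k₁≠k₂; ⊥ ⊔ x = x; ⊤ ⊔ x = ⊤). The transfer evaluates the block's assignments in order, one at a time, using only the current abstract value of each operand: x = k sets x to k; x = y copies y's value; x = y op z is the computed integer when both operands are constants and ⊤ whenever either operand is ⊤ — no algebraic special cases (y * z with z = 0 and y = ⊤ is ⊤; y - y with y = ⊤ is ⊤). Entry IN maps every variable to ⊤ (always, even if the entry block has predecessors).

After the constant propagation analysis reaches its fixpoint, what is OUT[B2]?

Fixpoint table:
  B0:  IN=(all ⊤)  OUT=(all ⊤)
  B1:  IN=(all ⊤)  OUT=(all ⊤)
  B2:  IN=(all ⊤)  OUT={a:5; rest ⊤}
  B3:  IN={a:5; rest ⊤}  OUT={a:5, b:-1, f:2; rest ⊤}
  B4:  IN=(all ⊤)  OUT={a:6; rest ⊤}
  B5:  IN=(all ⊤)  OUT=(all ⊤)
  B6:  IN=(all ⊤)  OUT=(all ⊤)

Merge at B2: IN[B2] = OUT[B0] ⊔ OUT[B1] = {a: ⊤, b: ⊤, c: ⊤, d: ⊤, e: ⊤, f: ⊤}
Applying B2's transfer function to that IN value gives OUT[B2] (row B2 above).

Answer: {a: 5, b: ⊤, c: ⊤, d: ⊤, e: ⊤, f: ⊤}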